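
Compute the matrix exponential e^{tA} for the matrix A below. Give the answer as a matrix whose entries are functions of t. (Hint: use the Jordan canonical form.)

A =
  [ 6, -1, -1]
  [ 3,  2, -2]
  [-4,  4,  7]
e^{tA} =
  [t^2*exp(5*t) + t*exp(5*t) + exp(5*t), -t^2*exp(5*t) - t*exp(5*t), -t^2*exp(5*t)/2 - t*exp(5*t)]
  [t^2*exp(5*t) + 3*t*exp(5*t), -t^2*exp(5*t) - 3*t*exp(5*t) + exp(5*t), -t^2*exp(5*t)/2 - 2*t*exp(5*t)]
  [-4*t*exp(5*t), 4*t*exp(5*t), 2*t*exp(5*t) + exp(5*t)]

Strategy: write A = P · J · P⁻¹ where J is a Jordan canonical form, so e^{tA} = P · e^{tJ} · P⁻¹, and e^{tJ} can be computed block-by-block.

A has Jordan form
J =
  [5, 1, 0]
  [0, 5, 1]
  [0, 0, 5]
(up to reordering of blocks).

Per-block formulas:
  For a 3×3 Jordan block J_3(5): exp(t · J_3(5)) = e^(5t)·(I + t·N + (t^2/2)·N^2), where N is the 3×3 nilpotent shift.

After assembling e^{tJ} and conjugating by P, we get:

e^{tA} =
  [t^2*exp(5*t) + t*exp(5*t) + exp(5*t), -t^2*exp(5*t) - t*exp(5*t), -t^2*exp(5*t)/2 - t*exp(5*t)]
  [t^2*exp(5*t) + 3*t*exp(5*t), -t^2*exp(5*t) - 3*t*exp(5*t) + exp(5*t), -t^2*exp(5*t)/2 - 2*t*exp(5*t)]
  [-4*t*exp(5*t), 4*t*exp(5*t), 2*t*exp(5*t) + exp(5*t)]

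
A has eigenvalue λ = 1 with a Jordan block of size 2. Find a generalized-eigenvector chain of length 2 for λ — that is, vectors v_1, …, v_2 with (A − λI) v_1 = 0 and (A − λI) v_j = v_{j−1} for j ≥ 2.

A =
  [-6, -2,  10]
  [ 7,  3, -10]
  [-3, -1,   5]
A Jordan chain for λ = 1 of length 2:
v_1 = (-2, 2, -1)ᵀ
v_2 = (0, 1, 0)ᵀ

Let N = A − (1)·I. We want v_2 with N^2 v_2 = 0 but N^1 v_2 ≠ 0; then v_{j-1} := N · v_j for j = 2, …, 2.

Pick v_2 = (0, 1, 0)ᵀ.
Then v_1 = N · v_2 = (-2, 2, -1)ᵀ.

Sanity check: (A − (1)·I) v_1 = (0, 0, 0)ᵀ = 0. ✓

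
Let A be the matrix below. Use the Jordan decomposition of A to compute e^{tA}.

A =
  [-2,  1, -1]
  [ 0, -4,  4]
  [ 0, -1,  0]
e^{tA} =
  [exp(-2*t), -t^2*exp(-2*t)/2 + t*exp(-2*t), t^2*exp(-2*t) - t*exp(-2*t)]
  [0, -2*t*exp(-2*t) + exp(-2*t), 4*t*exp(-2*t)]
  [0, -t*exp(-2*t), 2*t*exp(-2*t) + exp(-2*t)]

Strategy: write A = P · J · P⁻¹ where J is a Jordan canonical form, so e^{tA} = P · e^{tJ} · P⁻¹, and e^{tJ} can be computed block-by-block.

A has Jordan form
J =
  [-2,  1,  0]
  [ 0, -2,  1]
  [ 0,  0, -2]
(up to reordering of blocks).

Per-block formulas:
  For a 3×3 Jordan block J_3(-2): exp(t · J_3(-2)) = e^(-2t)·(I + t·N + (t^2/2)·N^2), where N is the 3×3 nilpotent shift.

After assembling e^{tJ} and conjugating by P, we get:

e^{tA} =
  [exp(-2*t), -t^2*exp(-2*t)/2 + t*exp(-2*t), t^2*exp(-2*t) - t*exp(-2*t)]
  [0, -2*t*exp(-2*t) + exp(-2*t), 4*t*exp(-2*t)]
  [0, -t*exp(-2*t), 2*t*exp(-2*t) + exp(-2*t)]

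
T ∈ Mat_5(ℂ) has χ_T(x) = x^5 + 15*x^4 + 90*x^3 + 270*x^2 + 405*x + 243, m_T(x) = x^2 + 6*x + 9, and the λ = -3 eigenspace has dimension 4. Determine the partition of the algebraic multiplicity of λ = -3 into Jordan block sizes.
Block sizes for λ = -3: [2, 1, 1, 1]

Step 1 — from the characteristic polynomial, algebraic multiplicity of λ = -3 is 5. From dim ker(T − (-3)·I) = 4, there are exactly 4 Jordan blocks for λ = -3.
Step 2 — from the minimal polynomial, the factor (x + 3)^2 tells us the largest block for λ = -3 has size 2.
Step 3 — with total size 5, 4 blocks, and largest block 2, the block sizes (in nonincreasing order) are [2, 1, 1, 1].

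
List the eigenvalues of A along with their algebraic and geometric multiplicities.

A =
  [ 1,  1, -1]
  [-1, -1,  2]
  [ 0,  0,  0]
λ = 0: alg = 3, geom = 1

Step 1 — factor the characteristic polynomial to read off the algebraic multiplicities:
  χ_A(x) = x^3

Step 2 — compute geometric multiplicities via the rank-nullity identity g(λ) = n − rank(A − λI):
  rank(A − (0)·I) = 2, so dim ker(A − (0)·I) = n − 2 = 1

Summary:
  λ = 0: algebraic multiplicity = 3, geometric multiplicity = 1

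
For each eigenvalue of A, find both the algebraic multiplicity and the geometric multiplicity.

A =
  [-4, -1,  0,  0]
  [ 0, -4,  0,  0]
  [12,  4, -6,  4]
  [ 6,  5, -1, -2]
λ = -4: alg = 4, geom = 2

Step 1 — factor the characteristic polynomial to read off the algebraic multiplicities:
  χ_A(x) = (x + 4)^4

Step 2 — compute geometric multiplicities via the rank-nullity identity g(λ) = n − rank(A − λI):
  rank(A − (-4)·I) = 2, so dim ker(A − (-4)·I) = n − 2 = 2

Summary:
  λ = -4: algebraic multiplicity = 4, geometric multiplicity = 2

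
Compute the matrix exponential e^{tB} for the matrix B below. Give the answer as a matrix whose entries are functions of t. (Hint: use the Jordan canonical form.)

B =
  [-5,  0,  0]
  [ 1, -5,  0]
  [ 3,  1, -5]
e^{tB} =
  [exp(-5*t), 0, 0]
  [t*exp(-5*t), exp(-5*t), 0]
  [t^2*exp(-5*t)/2 + 3*t*exp(-5*t), t*exp(-5*t), exp(-5*t)]

Strategy: write B = P · J · P⁻¹ where J is a Jordan canonical form, so e^{tB} = P · e^{tJ} · P⁻¹, and e^{tJ} can be computed block-by-block.

B has Jordan form
J =
  [-5,  1,  0]
  [ 0, -5,  1]
  [ 0,  0, -5]
(up to reordering of blocks).

Per-block formulas:
  For a 3×3 Jordan block J_3(-5): exp(t · J_3(-5)) = e^(-5t)·(I + t·N + (t^2/2)·N^2), where N is the 3×3 nilpotent shift.

After assembling e^{tJ} and conjugating by P, we get:

e^{tB} =
  [exp(-5*t), 0, 0]
  [t*exp(-5*t), exp(-5*t), 0]
  [t^2*exp(-5*t)/2 + 3*t*exp(-5*t), t*exp(-5*t), exp(-5*t)]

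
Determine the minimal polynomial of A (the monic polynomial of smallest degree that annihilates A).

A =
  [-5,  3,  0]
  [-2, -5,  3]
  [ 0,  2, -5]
x^3 + 15*x^2 + 75*x + 125

The characteristic polynomial is χ_A(x) = (x + 5)^3, so the eigenvalues are known. The minimal polynomial is
  m_A(x) = Π_λ (x − λ)^{k_λ}
where k_λ is the size of the *largest* Jordan block for λ (equivalently, the smallest k with (A − λI)^k v = 0 for every generalised eigenvector v of λ).

  λ = -5: largest Jordan block has size 3, contributing (x + 5)^3

So m_A(x) = (x + 5)^3 = x^3 + 15*x^2 + 75*x + 125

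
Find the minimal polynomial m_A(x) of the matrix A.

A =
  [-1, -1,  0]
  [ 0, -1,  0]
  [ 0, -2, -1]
x^2 + 2*x + 1

The characteristic polynomial is χ_A(x) = (x + 1)^3, so the eigenvalues are known. The minimal polynomial is
  m_A(x) = Π_λ (x − λ)^{k_λ}
where k_λ is the size of the *largest* Jordan block for λ (equivalently, the smallest k with (A − λI)^k v = 0 for every generalised eigenvector v of λ).

  λ = -1: largest Jordan block has size 2, contributing (x + 1)^2

So m_A(x) = (x + 1)^2 = x^2 + 2*x + 1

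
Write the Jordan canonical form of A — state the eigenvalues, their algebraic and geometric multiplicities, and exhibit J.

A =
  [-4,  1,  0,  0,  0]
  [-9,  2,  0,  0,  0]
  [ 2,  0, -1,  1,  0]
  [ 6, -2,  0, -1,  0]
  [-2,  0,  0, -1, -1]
J_2(-1) ⊕ J_2(-1) ⊕ J_1(-1)

The characteristic polynomial is
  det(x·I − A) = x^5 + 5*x^4 + 10*x^3 + 10*x^2 + 5*x + 1 = (x + 1)^5

Eigenvalues and multiplicities (the geometric multiplicity of λ is n − rank(A − λI), which equals the number of Jordan blocks for λ):
  λ = -1: algebraic multiplicity = 5, geometric multiplicity = 3

Determining the block sizes for each eigenvalue:
  λ = -1: with am = 5 and gm = 3, the partition is not yet determined (e.g. several partitions of 5 into 3 parts exist). Let N = A − (-1)·I. Computing rank(N^1) = 2, rank(N^2) = 0; the number of blocks of size ≥ j is rank(N^{j−1}) − rank(N^j), giving [3, 2]. So we have 2 block(s) of size 2, 1 block(s) of size 1 → block sizes [2, 2, 1]

Assembling the blocks gives a Jordan form
J =
  [-1,  1,  0,  0,  0]
  [ 0, -1,  0,  0,  0]
  [ 0,  0, -1,  1,  0]
  [ 0,  0,  0, -1,  0]
  [ 0,  0,  0,  0, -1]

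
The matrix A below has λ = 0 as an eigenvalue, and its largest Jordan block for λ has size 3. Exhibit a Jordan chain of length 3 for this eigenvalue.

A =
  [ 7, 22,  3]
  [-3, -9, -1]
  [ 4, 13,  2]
A Jordan chain for λ = 0 of length 3:
v_1 = (-5, 2, -3)ᵀ
v_2 = (7, -3, 4)ᵀ
v_3 = (1, 0, 0)ᵀ

Let N = A − (0)·I. We want v_3 with N^3 v_3 = 0 but N^2 v_3 ≠ 0; then v_{j-1} := N · v_j for j = 3, …, 2.

Pick v_3 = (1, 0, 0)ᵀ.
Then v_2 = N · v_3 = (7, -3, 4)ᵀ.
Then v_1 = N · v_2 = (-5, 2, -3)ᵀ.

Sanity check: (A − (0)·I) v_1 = (0, 0, 0)ᵀ = 0. ✓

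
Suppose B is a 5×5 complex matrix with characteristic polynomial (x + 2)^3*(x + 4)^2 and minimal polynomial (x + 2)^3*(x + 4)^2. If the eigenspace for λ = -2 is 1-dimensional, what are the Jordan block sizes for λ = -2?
Block sizes for λ = -2: [3]

Step 1 — from the characteristic polynomial, algebraic multiplicity of λ = -2 is 3. From dim ker(B − (-2)·I) = 1, there are exactly 1 Jordan blocks for λ = -2.
Step 2 — from the minimal polynomial, the factor (x + 2)^3 tells us the largest block for λ = -2 has size 3.
Step 3 — with total size 3, 1 blocks, and largest block 3, the block sizes (in nonincreasing order) are [3].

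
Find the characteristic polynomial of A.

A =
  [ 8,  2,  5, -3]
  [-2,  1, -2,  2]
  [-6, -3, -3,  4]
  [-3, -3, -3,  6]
x^4 - 12*x^3 + 54*x^2 - 108*x + 81

Expanding det(x·I − A) (e.g. by cofactor expansion or by noting that A is similar to its Jordan form J, which has the same characteristic polynomial as A) gives
  χ_A(x) = x^4 - 12*x^3 + 54*x^2 - 108*x + 81
which factors as (x - 3)^4. The eigenvalues (with algebraic multiplicities) are λ = 3 with multiplicity 4.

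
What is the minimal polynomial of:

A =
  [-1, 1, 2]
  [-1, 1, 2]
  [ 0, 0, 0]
x^2

The characteristic polynomial is χ_A(x) = x^3, so the eigenvalues are known. The minimal polynomial is
  m_A(x) = Π_λ (x − λ)^{k_λ}
where k_λ is the size of the *largest* Jordan block for λ (equivalently, the smallest k with (A − λI)^k v = 0 for every generalised eigenvector v of λ).

  λ = 0: largest Jordan block has size 2, contributing (x − 0)^2

So m_A(x) = x^2 = x^2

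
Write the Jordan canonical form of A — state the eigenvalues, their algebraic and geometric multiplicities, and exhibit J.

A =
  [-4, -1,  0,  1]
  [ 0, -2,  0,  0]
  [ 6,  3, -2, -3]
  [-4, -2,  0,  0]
J_2(-2) ⊕ J_1(-2) ⊕ J_1(-2)

The characteristic polynomial is
  det(x·I − A) = x^4 + 8*x^3 + 24*x^2 + 32*x + 16 = (x + 2)^4

Eigenvalues and multiplicities (the geometric multiplicity of λ is n − rank(A − λI), which equals the number of Jordan blocks for λ):
  λ = -2: algebraic multiplicity = 4, geometric multiplicity = 3

Determining the block sizes for each eigenvalue:
  λ = -2: 3 blocks summing to 4 forces exactly one block of size 2 and the rest size 1 → block sizes [2, 1, 1]

Assembling the blocks gives a Jordan form
J =
  [-2,  1,  0,  0]
  [ 0, -2,  0,  0]
  [ 0,  0, -2,  0]
  [ 0,  0,  0, -2]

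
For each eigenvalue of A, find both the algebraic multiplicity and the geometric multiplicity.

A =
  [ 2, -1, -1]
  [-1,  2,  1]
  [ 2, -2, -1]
λ = 1: alg = 3, geom = 2

Step 1 — factor the characteristic polynomial to read off the algebraic multiplicities:
  χ_A(x) = (x - 1)^3

Step 2 — compute geometric multiplicities via the rank-nullity identity g(λ) = n − rank(A − λI):
  rank(A − (1)·I) = 1, so dim ker(A − (1)·I) = n − 1 = 2

Summary:
  λ = 1: algebraic multiplicity = 3, geometric multiplicity = 2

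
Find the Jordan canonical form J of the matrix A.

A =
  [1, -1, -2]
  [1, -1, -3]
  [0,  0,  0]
J_3(0)

The characteristic polynomial is
  det(x·I − A) = x^3

Eigenvalues and multiplicities (the geometric multiplicity of λ is n − rank(A − λI), which equals the number of Jordan blocks for λ):
  λ = 0: algebraic multiplicity = 3, geometric multiplicity = 1

Determining the block sizes for each eigenvalue:
  λ = 0: one block (gm = 1), so the single block has size am = 3 → block sizes [3]

Assembling the blocks gives a Jordan form
J =
  [0, 1, 0]
  [0, 0, 1]
  [0, 0, 0]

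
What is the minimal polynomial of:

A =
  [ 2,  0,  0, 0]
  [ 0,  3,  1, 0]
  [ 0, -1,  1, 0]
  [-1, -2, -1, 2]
x^3 - 6*x^2 + 12*x - 8

The characteristic polynomial is χ_A(x) = (x - 2)^4, so the eigenvalues are known. The minimal polynomial is
  m_A(x) = Π_λ (x − λ)^{k_λ}
where k_λ is the size of the *largest* Jordan block for λ (equivalently, the smallest k with (A − λI)^k v = 0 for every generalised eigenvector v of λ).

  λ = 2: largest Jordan block has size 3, contributing (x − 2)^3

So m_A(x) = (x - 2)^3 = x^3 - 6*x^2 + 12*x - 8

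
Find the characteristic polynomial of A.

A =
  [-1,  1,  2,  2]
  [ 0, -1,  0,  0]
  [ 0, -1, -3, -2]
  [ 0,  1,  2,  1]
x^4 + 4*x^3 + 6*x^2 + 4*x + 1

Expanding det(x·I − A) (e.g. by cofactor expansion or by noting that A is similar to its Jordan form J, which has the same characteristic polynomial as A) gives
  χ_A(x) = x^4 + 4*x^3 + 6*x^2 + 4*x + 1
which factors as (x + 1)^4. The eigenvalues (with algebraic multiplicities) are λ = -1 with multiplicity 4.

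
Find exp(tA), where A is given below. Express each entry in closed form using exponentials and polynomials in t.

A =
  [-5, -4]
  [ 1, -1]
e^{tA} =
  [-2*t*exp(-3*t) + exp(-3*t), -4*t*exp(-3*t)]
  [t*exp(-3*t), 2*t*exp(-3*t) + exp(-3*t)]

Strategy: write A = P · J · P⁻¹ where J is a Jordan canonical form, so e^{tA} = P · e^{tJ} · P⁻¹, and e^{tJ} can be computed block-by-block.

A has Jordan form
J =
  [-3,  1]
  [ 0, -3]
(up to reordering of blocks).

Per-block formulas:
  For a 2×2 Jordan block J_2(-3): exp(t · J_2(-3)) = e^(-3t)·(I + t·N), where N is the 2×2 nilpotent shift.

After assembling e^{tJ} and conjugating by P, we get:

e^{tA} =
  [-2*t*exp(-3*t) + exp(-3*t), -4*t*exp(-3*t)]
  [t*exp(-3*t), 2*t*exp(-3*t) + exp(-3*t)]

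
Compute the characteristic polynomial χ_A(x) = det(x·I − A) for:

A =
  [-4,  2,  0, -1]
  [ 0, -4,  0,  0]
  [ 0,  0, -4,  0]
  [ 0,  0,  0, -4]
x^4 + 16*x^3 + 96*x^2 + 256*x + 256

Expanding det(x·I − A) (e.g. by cofactor expansion or by noting that A is similar to its Jordan form J, which has the same characteristic polynomial as A) gives
  χ_A(x) = x^4 + 16*x^3 + 96*x^2 + 256*x + 256
which factors as (x + 4)^4. The eigenvalues (with algebraic multiplicities) are λ = -4 with multiplicity 4.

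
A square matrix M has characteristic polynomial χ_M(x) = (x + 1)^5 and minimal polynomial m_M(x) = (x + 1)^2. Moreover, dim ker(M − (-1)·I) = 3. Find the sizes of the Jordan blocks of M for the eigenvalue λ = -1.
Block sizes for λ = -1: [2, 2, 1]

Step 1 — from the characteristic polynomial, algebraic multiplicity of λ = -1 is 5. From dim ker(M − (-1)·I) = 3, there are exactly 3 Jordan blocks for λ = -1.
Step 2 — from the minimal polynomial, the factor (x + 1)^2 tells us the largest block for λ = -1 has size 2.
Step 3 — with total size 5, 3 blocks, and largest block 2, the block sizes (in nonincreasing order) are [2, 2, 1].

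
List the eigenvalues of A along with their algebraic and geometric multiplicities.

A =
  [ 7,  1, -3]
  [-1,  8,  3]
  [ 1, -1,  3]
λ = 6: alg = 3, geom = 1

Step 1 — factor the characteristic polynomial to read off the algebraic multiplicities:
  χ_A(x) = (x - 6)^3

Step 2 — compute geometric multiplicities via the rank-nullity identity g(λ) = n − rank(A − λI):
  rank(A − (6)·I) = 2, so dim ker(A − (6)·I) = n − 2 = 1

Summary:
  λ = 6: algebraic multiplicity = 3, geometric multiplicity = 1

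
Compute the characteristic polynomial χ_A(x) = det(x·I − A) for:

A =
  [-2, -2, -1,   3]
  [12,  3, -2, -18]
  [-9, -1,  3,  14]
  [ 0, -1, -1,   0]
x^4 - 4*x^3 + 6*x^2 - 4*x + 1

Expanding det(x·I − A) (e.g. by cofactor expansion or by noting that A is similar to its Jordan form J, which has the same characteristic polynomial as A) gives
  χ_A(x) = x^4 - 4*x^3 + 6*x^2 - 4*x + 1
which factors as (x - 1)^4. The eigenvalues (with algebraic multiplicities) are λ = 1 with multiplicity 4.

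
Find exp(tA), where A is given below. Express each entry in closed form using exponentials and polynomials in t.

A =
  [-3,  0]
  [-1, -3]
e^{tA} =
  [exp(-3*t), 0]
  [-t*exp(-3*t), exp(-3*t)]

Strategy: write A = P · J · P⁻¹ where J is a Jordan canonical form, so e^{tA} = P · e^{tJ} · P⁻¹, and e^{tJ} can be computed block-by-block.

A has Jordan form
J =
  [-3,  1]
  [ 0, -3]
(up to reordering of blocks).

Per-block formulas:
  For a 2×2 Jordan block J_2(-3): exp(t · J_2(-3)) = e^(-3t)·(I + t·N), where N is the 2×2 nilpotent shift.

After assembling e^{tJ} and conjugating by P, we get:

e^{tA} =
  [exp(-3*t), 0]
  [-t*exp(-3*t), exp(-3*t)]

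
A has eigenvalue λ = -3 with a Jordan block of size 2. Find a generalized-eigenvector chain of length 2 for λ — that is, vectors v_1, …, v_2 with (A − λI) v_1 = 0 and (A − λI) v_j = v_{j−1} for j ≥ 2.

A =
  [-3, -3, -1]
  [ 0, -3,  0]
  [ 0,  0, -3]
A Jordan chain for λ = -3 of length 2:
v_1 = (-3, 0, 0)ᵀ
v_2 = (0, 1, 0)ᵀ

Let N = A − (-3)·I. We want v_2 with N^2 v_2 = 0 but N^1 v_2 ≠ 0; then v_{j-1} := N · v_j for j = 2, …, 2.

Pick v_2 = (0, 1, 0)ᵀ.
Then v_1 = N · v_2 = (-3, 0, 0)ᵀ.

Sanity check: (A − (-3)·I) v_1 = (0, 0, 0)ᵀ = 0. ✓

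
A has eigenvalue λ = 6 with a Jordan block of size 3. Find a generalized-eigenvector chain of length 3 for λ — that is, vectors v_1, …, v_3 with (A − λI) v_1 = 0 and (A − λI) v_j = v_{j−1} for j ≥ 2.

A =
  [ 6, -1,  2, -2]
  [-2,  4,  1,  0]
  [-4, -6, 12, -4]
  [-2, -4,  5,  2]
A Jordan chain for λ = 6 of length 3:
v_1 = (-2, 0, -4, -4)ᵀ
v_2 = (0, -2, -4, -2)ᵀ
v_3 = (1, 0, 0, 0)ᵀ

Let N = A − (6)·I. We want v_3 with N^3 v_3 = 0 but N^2 v_3 ≠ 0; then v_{j-1} := N · v_j for j = 3, …, 2.

Pick v_3 = (1, 0, 0, 0)ᵀ.
Then v_2 = N · v_3 = (0, -2, -4, -2)ᵀ.
Then v_1 = N · v_2 = (-2, 0, -4, -4)ᵀ.

Sanity check: (A − (6)·I) v_1 = (0, 0, 0, 0)ᵀ = 0. ✓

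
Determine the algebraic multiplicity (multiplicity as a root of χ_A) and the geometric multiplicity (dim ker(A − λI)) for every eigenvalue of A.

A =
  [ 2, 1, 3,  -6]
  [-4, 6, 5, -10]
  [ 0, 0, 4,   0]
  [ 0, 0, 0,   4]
λ = 4: alg = 4, geom = 2

Step 1 — factor the characteristic polynomial to read off the algebraic multiplicities:
  χ_A(x) = (x - 4)^4

Step 2 — compute geometric multiplicities via the rank-nullity identity g(λ) = n − rank(A − λI):
  rank(A − (4)·I) = 2, so dim ker(A − (4)·I) = n − 2 = 2

Summary:
  λ = 4: algebraic multiplicity = 4, geometric multiplicity = 2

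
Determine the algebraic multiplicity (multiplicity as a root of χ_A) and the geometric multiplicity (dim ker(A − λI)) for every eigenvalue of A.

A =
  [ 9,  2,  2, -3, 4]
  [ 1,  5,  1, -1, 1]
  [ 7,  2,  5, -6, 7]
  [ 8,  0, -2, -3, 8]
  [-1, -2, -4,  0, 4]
λ = 0: alg = 1, geom = 1; λ = 5: alg = 4, geom = 2

Step 1 — factor the characteristic polynomial to read off the algebraic multiplicities:
  χ_A(x) = x*(x - 5)^4

Step 2 — compute geometric multiplicities via the rank-nullity identity g(λ) = n − rank(A − λI):
  rank(A − (0)·I) = 4, so dim ker(A − (0)·I) = n − 4 = 1
  rank(A − (5)·I) = 3, so dim ker(A − (5)·I) = n − 3 = 2

Summary:
  λ = 0: algebraic multiplicity = 1, geometric multiplicity = 1
  λ = 5: algebraic multiplicity = 4, geometric multiplicity = 2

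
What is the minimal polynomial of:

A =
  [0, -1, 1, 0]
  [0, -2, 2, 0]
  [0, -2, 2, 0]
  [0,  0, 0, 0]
x^2

The characteristic polynomial is χ_A(x) = x^4, so the eigenvalues are known. The minimal polynomial is
  m_A(x) = Π_λ (x − λ)^{k_λ}
where k_λ is the size of the *largest* Jordan block for λ (equivalently, the smallest k with (A − λI)^k v = 0 for every generalised eigenvector v of λ).

  λ = 0: largest Jordan block has size 2, contributing (x − 0)^2

So m_A(x) = x^2 = x^2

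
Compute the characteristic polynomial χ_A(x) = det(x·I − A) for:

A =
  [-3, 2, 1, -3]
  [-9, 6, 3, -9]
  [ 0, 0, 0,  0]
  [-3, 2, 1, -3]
x^4

Expanding det(x·I − A) (e.g. by cofactor expansion or by noting that A is similar to its Jordan form J, which has the same characteristic polynomial as A) gives
  χ_A(x) = x^4
which factors as x^4. The eigenvalues (with algebraic multiplicities) are λ = 0 with multiplicity 4.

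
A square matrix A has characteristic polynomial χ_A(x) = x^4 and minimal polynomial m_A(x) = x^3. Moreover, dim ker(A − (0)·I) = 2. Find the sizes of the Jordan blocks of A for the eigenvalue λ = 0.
Block sizes for λ = 0: [3, 1]

Step 1 — from the characteristic polynomial, algebraic multiplicity of λ = 0 is 4. From dim ker(A − (0)·I) = 2, there are exactly 2 Jordan blocks for λ = 0.
Step 2 — from the minimal polynomial, the factor (x − 0)^3 tells us the largest block for λ = 0 has size 3.
Step 3 — with total size 4, 2 blocks, and largest block 3, the block sizes (in nonincreasing order) are [3, 1].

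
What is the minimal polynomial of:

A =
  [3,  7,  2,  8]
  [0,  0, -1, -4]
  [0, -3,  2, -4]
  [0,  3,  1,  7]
x^3 - 9*x^2 + 27*x - 27

The characteristic polynomial is χ_A(x) = (x - 3)^4, so the eigenvalues are known. The minimal polynomial is
  m_A(x) = Π_λ (x − λ)^{k_λ}
where k_λ is the size of the *largest* Jordan block for λ (equivalently, the smallest k with (A − λI)^k v = 0 for every generalised eigenvector v of λ).

  λ = 3: largest Jordan block has size 3, contributing (x − 3)^3

So m_A(x) = (x - 3)^3 = x^3 - 9*x^2 + 27*x - 27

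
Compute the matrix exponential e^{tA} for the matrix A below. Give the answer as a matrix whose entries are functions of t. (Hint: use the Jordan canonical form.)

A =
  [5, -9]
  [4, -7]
e^{tA} =
  [6*t*exp(-t) + exp(-t), -9*t*exp(-t)]
  [4*t*exp(-t), -6*t*exp(-t) + exp(-t)]

Strategy: write A = P · J · P⁻¹ where J is a Jordan canonical form, so e^{tA} = P · e^{tJ} · P⁻¹, and e^{tJ} can be computed block-by-block.

A has Jordan form
J =
  [-1,  1]
  [ 0, -1]
(up to reordering of blocks).

Per-block formulas:
  For a 2×2 Jordan block J_2(-1): exp(t · J_2(-1)) = e^(-1t)·(I + t·N), where N is the 2×2 nilpotent shift.

After assembling e^{tJ} and conjugating by P, we get:

e^{tA} =
  [6*t*exp(-t) + exp(-t), -9*t*exp(-t)]
  [4*t*exp(-t), -6*t*exp(-t) + exp(-t)]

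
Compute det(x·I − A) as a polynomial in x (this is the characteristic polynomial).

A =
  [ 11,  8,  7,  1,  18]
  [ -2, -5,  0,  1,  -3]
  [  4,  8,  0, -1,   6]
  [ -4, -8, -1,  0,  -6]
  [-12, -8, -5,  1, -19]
x^5 + 13*x^4 + 58*x^3 + 106*x^2 + 85*x + 25

Expanding det(x·I − A) (e.g. by cofactor expansion or by noting that A is similar to its Jordan form J, which has the same characteristic polynomial as A) gives
  χ_A(x) = x^5 + 13*x^4 + 58*x^3 + 106*x^2 + 85*x + 25
which factors as (x + 1)^3*(x + 5)^2. The eigenvalues (with algebraic multiplicities) are λ = -5 with multiplicity 2, λ = -1 with multiplicity 3.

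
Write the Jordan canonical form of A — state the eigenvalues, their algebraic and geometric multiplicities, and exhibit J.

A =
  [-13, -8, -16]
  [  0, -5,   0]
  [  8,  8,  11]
J_1(-5) ⊕ J_1(-5) ⊕ J_1(3)

The characteristic polynomial is
  det(x·I − A) = x^3 + 7*x^2 - 5*x - 75 = (x - 3)*(x + 5)^2

Eigenvalues and multiplicities (the geometric multiplicity of λ is n − rank(A − λI), which equals the number of Jordan blocks for λ):
  λ = -5: algebraic multiplicity = 2, geometric multiplicity = 2
  λ = 3: algebraic multiplicity = 1, geometric multiplicity = 1

Determining the block sizes for each eigenvalue:
  λ = -5: gm = am = 2, so every block has size 1 → block sizes [1, 1]
  λ = 3: one block (gm = 1), so the single block has size am = 1 → block sizes [1]

Assembling the blocks gives a Jordan form
J =
  [-5,  0, 0]
  [ 0, -5, 0]
  [ 0,  0, 3]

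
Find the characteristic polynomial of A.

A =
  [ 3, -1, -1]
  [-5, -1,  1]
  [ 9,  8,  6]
x^3 - 8*x^2 + 5*x + 50

Expanding det(x·I − A) (e.g. by cofactor expansion or by noting that A is similar to its Jordan form J, which has the same characteristic polynomial as A) gives
  χ_A(x) = x^3 - 8*x^2 + 5*x + 50
which factors as (x - 5)^2*(x + 2). The eigenvalues (with algebraic multiplicities) are λ = -2 with multiplicity 1, λ = 5 with multiplicity 2.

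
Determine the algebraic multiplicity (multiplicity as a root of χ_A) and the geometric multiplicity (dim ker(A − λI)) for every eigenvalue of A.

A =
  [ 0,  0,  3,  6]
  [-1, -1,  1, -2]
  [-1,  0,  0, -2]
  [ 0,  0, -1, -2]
λ = -1: alg = 3, geom = 2; λ = 0: alg = 1, geom = 1

Step 1 — factor the characteristic polynomial to read off the algebraic multiplicities:
  χ_A(x) = x*(x + 1)^3

Step 2 — compute geometric multiplicities via the rank-nullity identity g(λ) = n − rank(A − λI):
  rank(A − (-1)·I) = 2, so dim ker(A − (-1)·I) = n − 2 = 2
  rank(A − (0)·I) = 3, so dim ker(A − (0)·I) = n − 3 = 1

Summary:
  λ = -1: algebraic multiplicity = 3, geometric multiplicity = 2
  λ = 0: algebraic multiplicity = 1, geometric multiplicity = 1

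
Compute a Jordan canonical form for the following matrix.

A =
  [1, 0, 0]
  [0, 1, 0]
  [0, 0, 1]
J_1(1) ⊕ J_1(1) ⊕ J_1(1)

The characteristic polynomial is
  det(x·I − A) = x^3 - 3*x^2 + 3*x - 1 = (x - 1)^3

Eigenvalues and multiplicities (the geometric multiplicity of λ is n − rank(A − λI), which equals the number of Jordan blocks for λ):
  λ = 1: algebraic multiplicity = 3, geometric multiplicity = 3

Determining the block sizes for each eigenvalue:
  λ = 1: gm = am = 3, so every block has size 1 → block sizes [1, 1, 1]

Assembling the blocks gives a Jordan form
J =
  [1, 0, 0]
  [0, 1, 0]
  [0, 0, 1]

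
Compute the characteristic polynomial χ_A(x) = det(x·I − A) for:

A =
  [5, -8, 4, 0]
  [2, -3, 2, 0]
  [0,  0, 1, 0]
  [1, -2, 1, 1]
x^4 - 4*x^3 + 6*x^2 - 4*x + 1

Expanding det(x·I − A) (e.g. by cofactor expansion or by noting that A is similar to its Jordan form J, which has the same characteristic polynomial as A) gives
  χ_A(x) = x^4 - 4*x^3 + 6*x^2 - 4*x + 1
which factors as (x - 1)^4. The eigenvalues (with algebraic multiplicities) are λ = 1 with multiplicity 4.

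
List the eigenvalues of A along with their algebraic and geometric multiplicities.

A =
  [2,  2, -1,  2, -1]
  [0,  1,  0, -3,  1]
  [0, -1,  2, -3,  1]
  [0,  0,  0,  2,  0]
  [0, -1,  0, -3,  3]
λ = 2: alg = 5, geom = 3

Step 1 — factor the characteristic polynomial to read off the algebraic multiplicities:
  χ_A(x) = (x - 2)^5

Step 2 — compute geometric multiplicities via the rank-nullity identity g(λ) = n − rank(A − λI):
  rank(A − (2)·I) = 2, so dim ker(A − (2)·I) = n − 2 = 3

Summary:
  λ = 2: algebraic multiplicity = 5, geometric multiplicity = 3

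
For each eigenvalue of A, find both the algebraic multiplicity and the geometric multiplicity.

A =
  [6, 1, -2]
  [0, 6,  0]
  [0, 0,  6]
λ = 6: alg = 3, geom = 2

Step 1 — factor the characteristic polynomial to read off the algebraic multiplicities:
  χ_A(x) = (x - 6)^3

Step 2 — compute geometric multiplicities via the rank-nullity identity g(λ) = n − rank(A − λI):
  rank(A − (6)·I) = 1, so dim ker(A − (6)·I) = n − 1 = 2

Summary:
  λ = 6: algebraic multiplicity = 3, geometric multiplicity = 2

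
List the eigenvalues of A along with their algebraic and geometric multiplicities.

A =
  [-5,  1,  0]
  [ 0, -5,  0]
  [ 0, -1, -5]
λ = -5: alg = 3, geom = 2

Step 1 — factor the characteristic polynomial to read off the algebraic multiplicities:
  χ_A(x) = (x + 5)^3

Step 2 — compute geometric multiplicities via the rank-nullity identity g(λ) = n − rank(A − λI):
  rank(A − (-5)·I) = 1, so dim ker(A − (-5)·I) = n − 1 = 2

Summary:
  λ = -5: algebraic multiplicity = 3, geometric multiplicity = 2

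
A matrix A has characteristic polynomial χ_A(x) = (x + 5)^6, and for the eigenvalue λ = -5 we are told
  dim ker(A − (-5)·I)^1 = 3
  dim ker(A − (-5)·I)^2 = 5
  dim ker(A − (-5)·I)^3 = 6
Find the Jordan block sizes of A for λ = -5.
Block sizes for λ = -5: [3, 2, 1]

From the dimensions of kernels of powers, the number of Jordan blocks of size at least j is d_j − d_{j−1} where d_j = dim ker(N^j) (with d_0 = 0). Computing the differences gives [3, 2, 1].
The number of blocks of size exactly k is (#blocks of size ≥ k) − (#blocks of size ≥ k + 1), so the partition is: 1 block(s) of size 1, 1 block(s) of size 2, 1 block(s) of size 3.
In nonincreasing order the block sizes are [3, 2, 1].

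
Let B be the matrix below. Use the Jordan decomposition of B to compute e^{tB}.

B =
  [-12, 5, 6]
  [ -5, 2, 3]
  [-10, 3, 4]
e^{tB} =
  [15*t^2*exp(-2*t)/2 - 10*t*exp(-2*t) + exp(-2*t), -6*t^2*exp(-2*t) + 5*t*exp(-2*t), -9*t^2*exp(-2*t)/2 + 6*t*exp(-2*t)]
  [-5*t*exp(-2*t), 4*t*exp(-2*t) + exp(-2*t), 3*t*exp(-2*t)]
  [25*t^2*exp(-2*t)/2 - 10*t*exp(-2*t), -10*t^2*exp(-2*t) + 3*t*exp(-2*t), -15*t^2*exp(-2*t)/2 + 6*t*exp(-2*t) + exp(-2*t)]

Strategy: write B = P · J · P⁻¹ where J is a Jordan canonical form, so e^{tB} = P · e^{tJ} · P⁻¹, and e^{tJ} can be computed block-by-block.

B has Jordan form
J =
  [-2,  1,  0]
  [ 0, -2,  1]
  [ 0,  0, -2]
(up to reordering of blocks).

Per-block formulas:
  For a 3×3 Jordan block J_3(-2): exp(t · J_3(-2)) = e^(-2t)·(I + t·N + (t^2/2)·N^2), where N is the 3×3 nilpotent shift.

After assembling e^{tJ} and conjugating by P, we get:

e^{tB} =
  [15*t^2*exp(-2*t)/2 - 10*t*exp(-2*t) + exp(-2*t), -6*t^2*exp(-2*t) + 5*t*exp(-2*t), -9*t^2*exp(-2*t)/2 + 6*t*exp(-2*t)]
  [-5*t*exp(-2*t), 4*t*exp(-2*t) + exp(-2*t), 3*t*exp(-2*t)]
  [25*t^2*exp(-2*t)/2 - 10*t*exp(-2*t), -10*t^2*exp(-2*t) + 3*t*exp(-2*t), -15*t^2*exp(-2*t)/2 + 6*t*exp(-2*t) + exp(-2*t)]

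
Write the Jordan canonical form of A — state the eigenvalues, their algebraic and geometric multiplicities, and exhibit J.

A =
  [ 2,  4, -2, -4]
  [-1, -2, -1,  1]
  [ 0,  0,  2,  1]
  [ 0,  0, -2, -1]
J_2(0) ⊕ J_1(0) ⊕ J_1(1)

The characteristic polynomial is
  det(x·I − A) = x^4 - x^3 = x^3*(x - 1)

Eigenvalues and multiplicities (the geometric multiplicity of λ is n − rank(A − λI), which equals the number of Jordan blocks for λ):
  λ = 0: algebraic multiplicity = 3, geometric multiplicity = 2
  λ = 1: algebraic multiplicity = 1, geometric multiplicity = 1

Determining the block sizes for each eigenvalue:
  λ = 0: 2 blocks summing to 3 forces exactly one block of size 2 and the rest size 1 → block sizes [2, 1]
  λ = 1: one block (gm = 1), so the single block has size am = 1 → block sizes [1]

Assembling the blocks gives a Jordan form
J =
  [0, 1, 0, 0]
  [0, 0, 0, 0]
  [0, 0, 0, 0]
  [0, 0, 0, 1]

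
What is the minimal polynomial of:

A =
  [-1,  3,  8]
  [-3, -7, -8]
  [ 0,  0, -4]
x^2 + 8*x + 16

The characteristic polynomial is χ_A(x) = (x + 4)^3, so the eigenvalues are known. The minimal polynomial is
  m_A(x) = Π_λ (x − λ)^{k_λ}
where k_λ is the size of the *largest* Jordan block for λ (equivalently, the smallest k with (A − λI)^k v = 0 for every generalised eigenvector v of λ).

  λ = -4: largest Jordan block has size 2, contributing (x + 4)^2

So m_A(x) = (x + 4)^2 = x^2 + 8*x + 16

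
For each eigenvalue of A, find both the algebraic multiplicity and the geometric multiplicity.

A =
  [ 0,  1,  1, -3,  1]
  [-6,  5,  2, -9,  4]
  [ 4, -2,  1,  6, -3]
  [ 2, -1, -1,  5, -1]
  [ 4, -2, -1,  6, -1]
λ = 2: alg = 5, geom = 3

Step 1 — factor the characteristic polynomial to read off the algebraic multiplicities:
  χ_A(x) = (x - 2)^5

Step 2 — compute geometric multiplicities via the rank-nullity identity g(λ) = n − rank(A − λI):
  rank(A − (2)·I) = 2, so dim ker(A − (2)·I) = n − 2 = 3

Summary:
  λ = 2: algebraic multiplicity = 5, geometric multiplicity = 3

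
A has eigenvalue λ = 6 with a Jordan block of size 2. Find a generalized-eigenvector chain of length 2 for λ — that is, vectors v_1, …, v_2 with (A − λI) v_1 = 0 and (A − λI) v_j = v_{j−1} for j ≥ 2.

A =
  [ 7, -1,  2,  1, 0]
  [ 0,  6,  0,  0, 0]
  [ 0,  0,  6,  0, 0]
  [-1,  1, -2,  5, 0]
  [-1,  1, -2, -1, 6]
A Jordan chain for λ = 6 of length 2:
v_1 = (1, 0, 0, -1, -1)ᵀ
v_2 = (1, 0, 0, 0, 0)ᵀ

Let N = A − (6)·I. We want v_2 with N^2 v_2 = 0 but N^1 v_2 ≠ 0; then v_{j-1} := N · v_j for j = 2, …, 2.

Pick v_2 = (1, 0, 0, 0, 0)ᵀ.
Then v_1 = N · v_2 = (1, 0, 0, -1, -1)ᵀ.

Sanity check: (A − (6)·I) v_1 = (0, 0, 0, 0, 0)ᵀ = 0. ✓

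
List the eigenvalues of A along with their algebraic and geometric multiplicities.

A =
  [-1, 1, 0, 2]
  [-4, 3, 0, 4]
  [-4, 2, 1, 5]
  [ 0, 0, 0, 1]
λ = 1: alg = 4, geom = 2

Step 1 — factor the characteristic polynomial to read off the algebraic multiplicities:
  χ_A(x) = (x - 1)^4

Step 2 — compute geometric multiplicities via the rank-nullity identity g(λ) = n − rank(A − λI):
  rank(A − (1)·I) = 2, so dim ker(A − (1)·I) = n − 2 = 2

Summary:
  λ = 1: algebraic multiplicity = 4, geometric multiplicity = 2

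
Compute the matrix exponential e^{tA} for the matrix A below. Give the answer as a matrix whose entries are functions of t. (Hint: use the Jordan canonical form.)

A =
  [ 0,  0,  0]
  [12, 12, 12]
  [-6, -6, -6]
e^{tA} =
  [1, 0, 0]
  [2*exp(6*t) - 2, 2*exp(6*t) - 1, 2*exp(6*t) - 2]
  [1 - exp(6*t), 1 - exp(6*t), 2 - exp(6*t)]

Strategy: write A = P · J · P⁻¹ where J is a Jordan canonical form, so e^{tA} = P · e^{tJ} · P⁻¹, and e^{tJ} can be computed block-by-block.

A has Jordan form
J =
  [0, 0, 0]
  [0, 0, 0]
  [0, 0, 6]
(up to reordering of blocks).

Per-block formulas:
  For a 1×1 block at λ = 0: exp(t · [0]) = [e^(0t)].
  For a 1×1 block at λ = 6: exp(t · [6]) = [e^(6t)].

After assembling e^{tJ} and conjugating by P, we get:

e^{tA} =
  [1, 0, 0]
  [2*exp(6*t) - 2, 2*exp(6*t) - 1, 2*exp(6*t) - 2]
  [1 - exp(6*t), 1 - exp(6*t), 2 - exp(6*t)]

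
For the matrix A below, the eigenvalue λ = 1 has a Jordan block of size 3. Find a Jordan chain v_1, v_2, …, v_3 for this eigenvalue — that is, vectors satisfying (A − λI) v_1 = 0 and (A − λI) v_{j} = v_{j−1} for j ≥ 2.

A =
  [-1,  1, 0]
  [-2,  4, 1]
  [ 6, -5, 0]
A Jordan chain for λ = 1 of length 3:
v_1 = (2, 4, -8)ᵀ
v_2 = (-2, -2, 6)ᵀ
v_3 = (1, 0, 0)ᵀ

Let N = A − (1)·I. We want v_3 with N^3 v_3 = 0 but N^2 v_3 ≠ 0; then v_{j-1} := N · v_j for j = 3, …, 2.

Pick v_3 = (1, 0, 0)ᵀ.
Then v_2 = N · v_3 = (-2, -2, 6)ᵀ.
Then v_1 = N · v_2 = (2, 4, -8)ᵀ.

Sanity check: (A − (1)·I) v_1 = (0, 0, 0)ᵀ = 0. ✓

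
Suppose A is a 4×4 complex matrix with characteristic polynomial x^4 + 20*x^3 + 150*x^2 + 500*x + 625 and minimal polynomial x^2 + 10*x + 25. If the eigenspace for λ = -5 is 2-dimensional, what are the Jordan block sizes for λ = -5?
Block sizes for λ = -5: [2, 2]

Step 1 — from the characteristic polynomial, algebraic multiplicity of λ = -5 is 4. From dim ker(A − (-5)·I) = 2, there are exactly 2 Jordan blocks for λ = -5.
Step 2 — from the minimal polynomial, the factor (x + 5)^2 tells us the largest block for λ = -5 has size 2.
Step 3 — with total size 4, 2 blocks, and largest block 2, the block sizes (in nonincreasing order) are [2, 2].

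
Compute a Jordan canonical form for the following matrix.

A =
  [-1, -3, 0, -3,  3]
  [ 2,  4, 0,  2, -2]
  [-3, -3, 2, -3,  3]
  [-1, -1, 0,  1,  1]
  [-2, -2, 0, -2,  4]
J_2(2) ⊕ J_1(2) ⊕ J_1(2) ⊕ J_1(2)

The characteristic polynomial is
  det(x·I − A) = x^5 - 10*x^4 + 40*x^3 - 80*x^2 + 80*x - 32 = (x - 2)^5

Eigenvalues and multiplicities (the geometric multiplicity of λ is n − rank(A − λI), which equals the number of Jordan blocks for λ):
  λ = 2: algebraic multiplicity = 5, geometric multiplicity = 4

Determining the block sizes for each eigenvalue:
  λ = 2: 4 blocks summing to 5 forces exactly one block of size 2 and the rest size 1 → block sizes [2, 1, 1, 1]

Assembling the blocks gives a Jordan form
J =
  [2, 1, 0, 0, 0]
  [0, 2, 0, 0, 0]
  [0, 0, 2, 0, 0]
  [0, 0, 0, 2, 0]
  [0, 0, 0, 0, 2]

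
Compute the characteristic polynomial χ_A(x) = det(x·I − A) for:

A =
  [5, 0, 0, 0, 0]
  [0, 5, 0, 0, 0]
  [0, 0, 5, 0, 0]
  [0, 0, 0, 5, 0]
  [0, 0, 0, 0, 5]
x^5 - 25*x^4 + 250*x^3 - 1250*x^2 + 3125*x - 3125

Expanding det(x·I − A) (e.g. by cofactor expansion or by noting that A is similar to its Jordan form J, which has the same characteristic polynomial as A) gives
  χ_A(x) = x^5 - 25*x^4 + 250*x^3 - 1250*x^2 + 3125*x - 3125
which factors as (x - 5)^5. The eigenvalues (with algebraic multiplicities) are λ = 5 with multiplicity 5.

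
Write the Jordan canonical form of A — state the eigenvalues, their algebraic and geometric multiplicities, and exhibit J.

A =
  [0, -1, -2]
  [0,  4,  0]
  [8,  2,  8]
J_2(4) ⊕ J_1(4)

The characteristic polynomial is
  det(x·I − A) = x^3 - 12*x^2 + 48*x - 64 = (x - 4)^3

Eigenvalues and multiplicities (the geometric multiplicity of λ is n − rank(A − λI), which equals the number of Jordan blocks for λ):
  λ = 4: algebraic multiplicity = 3, geometric multiplicity = 2

Determining the block sizes for each eigenvalue:
  λ = 4: 2 blocks summing to 3 forces exactly one block of size 2 and the rest size 1 → block sizes [2, 1]

Assembling the blocks gives a Jordan form
J =
  [4, 1, 0]
  [0, 4, 0]
  [0, 0, 4]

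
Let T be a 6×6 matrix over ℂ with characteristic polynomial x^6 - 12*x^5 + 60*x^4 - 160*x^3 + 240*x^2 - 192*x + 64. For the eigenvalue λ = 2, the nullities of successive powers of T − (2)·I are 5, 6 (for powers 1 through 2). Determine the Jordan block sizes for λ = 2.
Block sizes for λ = 2: [2, 1, 1, 1, 1]

From the dimensions of kernels of powers, the number of Jordan blocks of size at least j is d_j − d_{j−1} where d_j = dim ker(N^j) (with d_0 = 0). Computing the differences gives [5, 1].
The number of blocks of size exactly k is (#blocks of size ≥ k) − (#blocks of size ≥ k + 1), so the partition is: 4 block(s) of size 1, 1 block(s) of size 2.
In nonincreasing order the block sizes are [2, 1, 1, 1, 1].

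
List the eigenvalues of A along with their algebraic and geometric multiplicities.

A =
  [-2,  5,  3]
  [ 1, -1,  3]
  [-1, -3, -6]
λ = -3: alg = 3, geom = 1

Step 1 — factor the characteristic polynomial to read off the algebraic multiplicities:
  χ_A(x) = (x + 3)^3

Step 2 — compute geometric multiplicities via the rank-nullity identity g(λ) = n − rank(A − λI):
  rank(A − (-3)·I) = 2, so dim ker(A − (-3)·I) = n − 2 = 1

Summary:
  λ = -3: algebraic multiplicity = 3, geometric multiplicity = 1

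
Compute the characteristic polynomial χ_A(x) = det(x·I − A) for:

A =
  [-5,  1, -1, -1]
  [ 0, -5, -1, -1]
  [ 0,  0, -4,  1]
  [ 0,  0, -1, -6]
x^4 + 20*x^3 + 150*x^2 + 500*x + 625

Expanding det(x·I − A) (e.g. by cofactor expansion or by noting that A is similar to its Jordan form J, which has the same characteristic polynomial as A) gives
  χ_A(x) = x^4 + 20*x^3 + 150*x^2 + 500*x + 625
which factors as (x + 5)^4. The eigenvalues (with algebraic multiplicities) are λ = -5 with multiplicity 4.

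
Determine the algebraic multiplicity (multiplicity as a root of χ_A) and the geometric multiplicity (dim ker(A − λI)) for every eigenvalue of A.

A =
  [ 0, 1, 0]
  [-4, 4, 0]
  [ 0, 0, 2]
λ = 2: alg = 3, geom = 2

Step 1 — factor the characteristic polynomial to read off the algebraic multiplicities:
  χ_A(x) = (x - 2)^3

Step 2 — compute geometric multiplicities via the rank-nullity identity g(λ) = n − rank(A − λI):
  rank(A − (2)·I) = 1, so dim ker(A − (2)·I) = n − 1 = 2

Summary:
  λ = 2: algebraic multiplicity = 3, geometric multiplicity = 2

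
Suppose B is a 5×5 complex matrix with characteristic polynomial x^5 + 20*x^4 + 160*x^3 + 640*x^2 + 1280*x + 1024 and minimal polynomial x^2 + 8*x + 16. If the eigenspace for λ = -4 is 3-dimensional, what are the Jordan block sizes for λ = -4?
Block sizes for λ = -4: [2, 2, 1]

Step 1 — from the characteristic polynomial, algebraic multiplicity of λ = -4 is 5. From dim ker(B − (-4)·I) = 3, there are exactly 3 Jordan blocks for λ = -4.
Step 2 — from the minimal polynomial, the factor (x + 4)^2 tells us the largest block for λ = -4 has size 2.
Step 3 — with total size 5, 3 blocks, and largest block 2, the block sizes (in nonincreasing order) are [2, 2, 1].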